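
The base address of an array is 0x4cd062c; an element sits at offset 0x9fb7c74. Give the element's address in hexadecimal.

Add column by column in base 16, right to left:
  c+4 = 0 carry 1
  2+7+1 = a
  6+c = 2 carry 1
  0+7+1 = 8
  d+b = 8 carry 1
  c+f+1 = c carry 1
  4+9+1 = e

0xec882a0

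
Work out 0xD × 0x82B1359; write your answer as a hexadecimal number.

Multiply each base-16 digit by 13, carrying:
  9×13 = 117 → write 5 carry 7
  5×13+7 = 72 → write 8 carry 4
  3×13+4 = 43 → write B carry 2
  1×13+2 = 15 → write F
  B×13 = 143 → write F carry 8
  2×13+8 = 34 → write 2 carry 2
  8×13+2 = 106 → write A carry 6
  remaining carry: 6

0x6A2FFB85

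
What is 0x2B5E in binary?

0b10101101011110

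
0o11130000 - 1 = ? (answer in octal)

The trailing 4 digits are 0, so subtracting 1 borrows through: they become 7 and the next digit up decrements.

0o11127777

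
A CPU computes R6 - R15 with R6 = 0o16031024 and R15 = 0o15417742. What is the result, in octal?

Subtract column by column in base 8:
  4-2 → 2
  2-4 → 6 (borrow)
  0-7-1 → 0 (borrow)
  1-7-1 → 1 (borrow)
  3-1-1 → 1
  0-4 → 4 (borrow)
  6-5-1 → 0
  1-1 → 0

0o411062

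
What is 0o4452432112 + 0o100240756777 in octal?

0o104713411111

Add column by column in base 8, right to left:
  2+7 = 1 carry 1
  1+7+1 = 1 carry 1
  1+7+1 = 1 carry 1
  2+6+1 = 1 carry 1
  3+5+1 = 1 carry 1
  4+7+1 = 4 carry 1
  2+0+1 = 3
  5+4 = 1 carry 1
  4+2+1 = 7
  4+0 = 4
  0+0 = 0
  0+1 = 1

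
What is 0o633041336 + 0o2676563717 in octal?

0o3531625255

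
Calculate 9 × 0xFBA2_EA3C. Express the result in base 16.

Multiply each base-16 digit by 9, carrying:
  C×9 = 108 → write C carry 6
  3×9+6 = 33 → write 1 carry 2
  A×9+2 = 92 → write C carry 5
  E×9+5 = 131 → write 3 carry 8
  2×9+8 = 26 → write A carry 1
  A×9+1 = 91 → write B carry 5
  B×9+5 = 104 → write 8 carry 6
  F×9+6 = 141 → write D carry 8
  remaining carry: 8

0x8D8BA3C1C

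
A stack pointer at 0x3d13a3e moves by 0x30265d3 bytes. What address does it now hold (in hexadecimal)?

Add column by column in base 16, right to left:
  e+3 = 1 carry 1
  3+d+1 = 1 carry 1
  a+5+1 = 0 carry 1
  3+6+1 = a
  1+2 = 3
  d+0 = d
  3+3 = 6

0x6d3a011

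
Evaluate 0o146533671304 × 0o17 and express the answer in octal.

0o3004141734574

Multiply each base-8 digit by 15, carrying:
  4×15 = 60 → write 4 carry 7
  0×15+7 = 7 → write 7
  3×15 = 45 → write 5 carry 5
  1×15+5 = 20 → write 4 carry 2
  7×15+2 = 107 → write 3 carry 13
  6×15+13 = 103 → write 7 carry 12
  3×15+12 = 57 → write 1 carry 7
  3×15+7 = 52 → write 4 carry 6
  5×15+6 = 81 → write 1 carry 10
  6×15+10 = 100 → write 4 carry 12
  4×15+12 = 72 → write 0 carry 9
  1×15+9 = 24 → write 0 carry 3
  remaining carry: 3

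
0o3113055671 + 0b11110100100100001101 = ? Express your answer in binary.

0b11001001110111010010011000110

0o3113055671 = 0b11001001011000101101110111001 in binary.
Add column by column in base 2, right to left:
  1+1 = 0 carry 1
  0+0+1 = 1
  0+1 = 1
  1+1 = 0 carry 1
  1+0+1 = 0 carry 1
  1+0+1 = 0 carry 1
  0+0+1 = 1
  1+0 = 1
  1+1 = 0 carry 1
  1+0+1 = 0 carry 1
  0+0+1 = 1
  1+1 = 0 carry 1
  1+0+1 = 0 carry 1
  0+0+1 = 1
  1+1 = 0 carry 1
  0+0+1 = 1
  0+1 = 1
  0+1 = 1
  1+1 = 0 carry 1
  1+1+1 = 1 carry 1
  0+0+1 = 1
  1+0 = 1
  0+0 = 0
  0+0 = 0
  1+0 = 1
  0+0 = 0
  0+0 = 0
  1+0 = 1
  1+0 = 1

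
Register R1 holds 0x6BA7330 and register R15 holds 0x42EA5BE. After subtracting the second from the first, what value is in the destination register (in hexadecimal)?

0x28BCD72

Subtract column by column in base 16:
  0-E → 2 (borrow)
  3-B-1 → 7 (borrow)
  3-5-1 → D (borrow)
  7-A-1 → C (borrow)
  A-E-1 → B (borrow)
  B-2-1 → 8
  6-4 → 2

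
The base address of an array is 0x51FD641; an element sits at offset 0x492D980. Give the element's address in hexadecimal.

Add column by column in base 16, right to left:
  1+0 = 1
  4+8 = C
  6+9 = F
  D+D = A carry 1
  F+2+1 = 2 carry 1
  1+9+1 = B
  5+4 = 9

0x9B2AFC1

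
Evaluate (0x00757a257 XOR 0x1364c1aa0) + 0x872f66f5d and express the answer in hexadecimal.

0x9a4122854

First 0x00757a257 XOR 0x1364c1aa0 = 0x1311bb8f7.
Add column by column in base 16, right to left:
  7+d = 4 carry 1
  f+5+1 = 5 carry 1
  8+f+1 = 8 carry 1
  b+6+1 = 2 carry 1
  b+6+1 = 2 carry 1
  1+f+1 = 1 carry 1
  1+2+1 = 4
  3+7 = a
  1+8 = 9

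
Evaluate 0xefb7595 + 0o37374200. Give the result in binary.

0xefb7595 = 0b1110111110110111010110010101 in binary.
0o37374200 = 0b11111011111100010000000 in binary.
Add column by column in base 2, right to left:
  1+0 = 1
  0+0 = 0
  1+0 = 1
  0+0 = 0
  1+0 = 1
  0+0 = 0
  0+0 = 0
  1+1 = 0 carry 1
  1+0+1 = 0 carry 1
  0+0+1 = 1
  1+0 = 1
  0+1 = 1
  1+1 = 0 carry 1
  1+1+1 = 1 carry 1
  1+1+1 = 1 carry 1
  0+1+1 = 0 carry 1
  1+1+1 = 1 carry 1
  1+0+1 = 0 carry 1
  0+1+1 = 0 carry 1
  1+1+1 = 1 carry 1
  1+1+1 = 1 carry 1
  1+1+1 = 1 carry 1
  1+1+1 = 1 carry 1
  1+0+1 = 0 carry 1
  0+0+1 = 1
  1+0 = 1
  1+0 = 1
  1+0 = 1

0b1111011110010110111000010101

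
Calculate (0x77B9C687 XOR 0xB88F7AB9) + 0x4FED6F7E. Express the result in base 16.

First 0x77B9C687 XOR 0xB88F7AB9 = 0xCF36BC3E.
Add column by column in base 16, right to left:
  E+E = C carry 1
  3+7+1 = B
  C+F = B carry 1
  B+6+1 = 2 carry 1
  6+D+1 = 4 carry 1
  3+E+1 = 2 carry 1
  F+F+1 = F carry 1
  C+4+1 = 1 carry 1
  final carry 1

0x11F242BBC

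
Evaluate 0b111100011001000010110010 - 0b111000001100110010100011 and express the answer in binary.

Subtract column by column in base 2:
  0-1 → 1 (borrow)
  1-1-1 → 1 (borrow)
  0-0-1 → 1 (borrow)
  0-0-1 → 1 (borrow)
  1-0-1 → 0
  1-1 → 0
  0-0 → 0
  1-1 → 0
  0-0 → 0
  0-0 → 0
  0-1 → 1 (borrow)
  0-1-1 → 0 (borrow)
  1-0-1 → 0
  0-0 → 0
  0-1 → 1 (borrow)
  1-1-1 → 1 (borrow)
  1-0-1 → 0
  0-0 → 0
  0-0 → 0
  0-0 → 0
  1-0 → 1
  1-1 → 0
  1-1 → 0
  1-1 → 0

0b100001100010000001111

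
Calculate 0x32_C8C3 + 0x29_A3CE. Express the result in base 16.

0x5C6C91

Add column by column in base 16, right to left:
  3+E = 1 carry 1
  C+C+1 = 9 carry 1
  8+3+1 = C
  C+A = 6 carry 1
  2+9+1 = C
  3+2 = 5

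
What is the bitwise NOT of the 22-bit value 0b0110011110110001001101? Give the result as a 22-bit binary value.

0b1001100001001110110010

Invert each bit: 0110011110110001001101 → 1001100001001110110010.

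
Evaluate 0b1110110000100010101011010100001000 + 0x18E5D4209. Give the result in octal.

0o247671773421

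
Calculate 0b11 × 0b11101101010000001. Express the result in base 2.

0b1011000111110000011

Multiply each base-2 digit by 3, carrying:
  1×3 = 3 → write 1 carry 1
  0×3+1 = 1 → write 1
  0×3 = 0 → write 0
  0×3 = 0 → write 0
  0×3 = 0 → write 0
  0×3 = 0 → write 0
  0×3 = 0 → write 0
  1×3 = 3 → write 1 carry 1
  0×3+1 = 1 → write 1
  1×3 = 3 → write 1 carry 1
  0×3+1 = 1 → write 1
  1×3 = 3 → write 1 carry 1
  1×3+1 = 4 → write 0 carry 2
  0×3+2 = 2 → write 0 carry 1
  1×3+1 = 4 → write 0 carry 2
  1×3+2 = 5 → write 1 carry 2
  1×3+2 = 5 → write 1 carry 2
  remaining carry: 10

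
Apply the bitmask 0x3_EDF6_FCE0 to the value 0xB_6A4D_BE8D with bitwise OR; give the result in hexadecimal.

0xBEFFFFEED

OR each hex digit independently (no carries):
  B|3=B, 6|E=E, A|D=F, 4|F=F, D|6=F, B|F=F, E|C=E, 8|E=E, D|0=D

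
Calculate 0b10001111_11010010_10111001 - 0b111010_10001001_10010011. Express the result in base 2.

Subtract column by column in base 2:
  1-1 → 0
  0-1 → 1 (borrow)
  0-0-1 → 1 (borrow)
  1-0-1 → 0
  1-1 → 0
  1-0 → 1
  0-0 → 0
  1-1 → 0
  0-1 → 1 (borrow)
  1-0-1 → 0
  0-0 → 0
  0-1 → 1 (borrow)
  1-0-1 → 0
  0-0 → 0
  1-0 → 1
  1-1 → 0
  1-0 → 1
  1-1 → 0
  1-0 → 1
  1-1 → 0
  0-1 → 1 (borrow)
  0-1-1 → 0 (borrow)
  0-0-1 → 1 (borrow)
  1-0-1 → 0

0b10101010100100100100110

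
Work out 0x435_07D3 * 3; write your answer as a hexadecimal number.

Multiply each base-16 digit by 3, carrying:
  3×3 = 9 → write 9
  D×3 = 39 → write 7 carry 2
  7×3+2 = 23 → write 7 carry 1
  0×3+1 = 1 → write 1
  5×3 = 15 → write F
  3×3 = 9 → write 9
  4×3 = 12 → write C

0xC9F1779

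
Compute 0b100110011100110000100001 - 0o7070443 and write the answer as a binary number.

0b11111010101101011111110

0o7070443 = 0b111000111000100100011 in binary.
Subtract column by column in base 2:
  1-1 → 0
  0-1 → 1 (borrow)
  0-0-1 → 1 (borrow)
  0-0-1 → 1 (borrow)
  0-0-1 → 1 (borrow)
  1-1-1 → 1 (borrow)
  0-0-1 → 1 (borrow)
  0-0-1 → 1 (borrow)
  0-1-1 → 0 (borrow)
  0-0-1 → 1 (borrow)
  1-0-1 → 0
  1-0 → 1
  0-1 → 1 (borrow)
  0-1-1 → 0 (borrow)
  1-1-1 → 1 (borrow)
  1-0-1 → 0
  1-0 → 1
  0-0 → 0
  0-1 → 1 (borrow)
  1-1-1 → 1 (borrow)
  1-1-1 → 1 (borrow)
  0-0-1 → 1 (borrow)
  0-0-1 → 1 (borrow)
  1-0-1 → 0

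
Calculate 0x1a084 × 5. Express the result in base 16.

0x82294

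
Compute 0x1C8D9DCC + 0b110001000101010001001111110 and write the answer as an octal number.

0x1C8D9DCC = 0o3443316714 in octal.
0b110001000101010001001111110 = 0o610521176 in octal.
Add column by column in base 8, right to left:
  4+6 = 2 carry 1
  1+7+1 = 1 carry 1
  7+1+1 = 1 carry 1
  6+1+1 = 0 carry 1
  1+2+1 = 4
  3+5 = 0 carry 1
  3+0+1 = 4
  4+1 = 5
  4+6 = 2 carry 1
  3+0+1 = 4

0o4254040112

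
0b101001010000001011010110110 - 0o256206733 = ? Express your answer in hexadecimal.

0x26F08DB

0b101001010000001011010110110 = 0x52816B6 in hexadecimal.
0o256206733 = 0x2B90DDB in hexadecimal.
Subtract column by column in base 16:
  6-B → B (borrow)
  B-D-1 → D (borrow)
  6-D-1 → 8 (borrow)
  1-0-1 → 0
  8-9 → F (borrow)
  2-B-1 → 6 (borrow)
  5-2-1 → 2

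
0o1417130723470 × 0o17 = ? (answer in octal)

0o26743465546110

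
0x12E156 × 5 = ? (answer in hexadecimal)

Multiply each base-16 digit by 5, carrying:
  6×5 = 30 → write E carry 1
  5×5+1 = 26 → write A carry 1
  1×5+1 = 6 → write 6
  E×5 = 70 → write 6 carry 4
  2×5+4 = 14 → write E
  1×5 = 5 → write 5

0x5E66AE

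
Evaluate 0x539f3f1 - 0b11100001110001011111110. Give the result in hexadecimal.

0x4c910f3

0b11100001110001011111110 = 0x70e2fe in hexadecimal.
Subtract column by column in base 16:
  1-e → 3 (borrow)
  f-f-1 → f (borrow)
  3-2-1 → 0
  f-e → 1
  9-0 → 9
  3-7 → c (borrow)
  5-0-1 → 4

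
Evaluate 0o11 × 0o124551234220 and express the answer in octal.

Multiply each base-8 digit by 9, carrying:
  0×9 = 0 → write 0
  2×9 = 18 → write 2 carry 2
  2×9+2 = 20 → write 4 carry 2
  4×9+2 = 38 → write 6 carry 4
  3×9+4 = 31 → write 7 carry 3
  2×9+3 = 21 → write 5 carry 2
  1×9+2 = 11 → write 3 carry 1
  5×9+1 = 46 → write 6 carry 5
  5×9+5 = 50 → write 2 carry 6
  4×9+6 = 42 → write 2 carry 5
  2×9+5 = 23 → write 7 carry 2
  1×9+2 = 11 → write 3 carry 1
  remaining carry: 1

0o1372263576420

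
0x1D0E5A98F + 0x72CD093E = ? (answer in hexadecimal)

0x243B2B2CD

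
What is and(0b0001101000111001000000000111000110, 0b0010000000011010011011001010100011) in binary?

0b0000000000011000000000000010000010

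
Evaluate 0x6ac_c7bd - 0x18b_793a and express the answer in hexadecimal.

0x5214e83

Subtract column by column in base 16:
  d-a → 3
  b-3 → 8
  7-9 → e (borrow)
  c-7-1 → 4
  c-b → 1
  a-8 → 2
  6-1 → 5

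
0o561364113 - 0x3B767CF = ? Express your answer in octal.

0x3B767CF = 0o355663717 in octal.
Subtract column by column in base 8:
  3-7 → 4 (borrow)
  1-1-1 → 7 (borrow)
  1-7-1 → 1 (borrow)
  4-3-1 → 0
  6-6 → 0
  3-6 → 5 (borrow)
  1-5-1 → 3 (borrow)
  6-5-1 → 0
  5-3 → 2

0o203500174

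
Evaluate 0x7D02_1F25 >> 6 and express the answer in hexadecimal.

0x1F4087C

6 bits is not a whole number of base-16 digits; in binary: 1111101000000100001111100100101 >> 6 = 1111101000000100001111100.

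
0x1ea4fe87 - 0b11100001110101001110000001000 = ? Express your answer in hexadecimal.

0b11100001110101001110000001000 = 0x1c3a9c08 in hexadecimal.
Subtract column by column in base 16:
  7-8 → f (borrow)
  8-0-1 → 7
  e-c → 2
  f-9 → 6
  4-a → a (borrow)
  a-3-1 → 6
  e-c → 2
  1-1 → 0

0x26a627f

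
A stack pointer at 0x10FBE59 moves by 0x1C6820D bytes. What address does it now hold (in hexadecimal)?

0x2D64066

Add column by column in base 16, right to left:
  9+D = 6 carry 1
  5+0+1 = 6
  E+2 = 0 carry 1
  B+8+1 = 4 carry 1
  F+6+1 = 6 carry 1
  0+C+1 = D
  1+1 = 2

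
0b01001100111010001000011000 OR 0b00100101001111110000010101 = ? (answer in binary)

0b01101101111111111000011101

OR bit by bit (1 where either bit is 1):
  01001100111010001000011000
| 00100101001111110000010101
= 01101101111111111000011101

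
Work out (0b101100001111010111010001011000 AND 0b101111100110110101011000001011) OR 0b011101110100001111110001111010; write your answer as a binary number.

0b101100001111010111010001011000 AND 0b101111100110110101011000001011 = 0b101100000110010101010000001000.
Then OR with 0b011101110100001111110001111010.

0b111101110110011111110001111010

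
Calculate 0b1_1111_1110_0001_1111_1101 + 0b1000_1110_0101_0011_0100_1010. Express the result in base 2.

0b101011100011010101000111

Add column by column in base 2, right to left:
  1+0 = 1
  0+1 = 1
  1+0 = 1
  1+1 = 0 carry 1
  1+0+1 = 0 carry 1
  1+0+1 = 0 carry 1
  1+1+1 = 1 carry 1
  1+0+1 = 0 carry 1
  1+1+1 = 1 carry 1
  0+1+1 = 0 carry 1
  0+0+1 = 1
  0+0 = 0
  0+1 = 1
  1+0 = 1
  1+1 = 0 carry 1
  1+0+1 = 0 carry 1
  1+0+1 = 0 carry 1
  1+1+1 = 1 carry 1
  1+1+1 = 1 carry 1
  1+1+1 = 1 carry 1
  1+0+1 = 0 carry 1
  0+0+1 = 1
  0+0 = 0
  0+1 = 1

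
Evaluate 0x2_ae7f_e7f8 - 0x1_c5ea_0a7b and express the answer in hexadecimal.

0xe895dd7d

Subtract column by column in base 16:
  8-b → d (borrow)
  f-7-1 → 7
  7-a → d (borrow)
  e-0-1 → d
  f-a → 5
  7-e → 9 (borrow)
  e-5-1 → 8
  a-c → e (borrow)
  2-1-1 → 0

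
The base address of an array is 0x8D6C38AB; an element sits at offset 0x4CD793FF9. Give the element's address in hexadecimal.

0x55AE578A4

Add column by column in base 16, right to left:
  B+9 = 4 carry 1
  A+F+1 = A carry 1
  8+F+1 = 8 carry 1
  3+3+1 = 7
  C+9 = 5 carry 1
  6+7+1 = E
  D+D = A carry 1
  8+C+1 = 5 carry 1
  0+4+1 = 5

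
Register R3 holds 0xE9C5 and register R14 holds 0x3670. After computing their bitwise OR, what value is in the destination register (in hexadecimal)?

0xFFF5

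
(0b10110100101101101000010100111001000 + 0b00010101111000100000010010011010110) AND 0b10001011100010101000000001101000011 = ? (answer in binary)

0b10001010100010001000000001000000010

Add column by column in base 2, right to left:
  0+0 = 0
  0+1 = 1
  0+1 = 1
  1+0 = 1
  0+1 = 1
  0+0 = 0
  1+1 = 0 carry 1
  1+1+1 = 1 carry 1
  1+0+1 = 0 carry 1
  0+0+1 = 1
  0+1 = 1
  1+0 = 1
  0+0 = 0
  1+1 = 0 carry 1
  0+0+1 = 1
  0+0 = 0
  0+0 = 0
  0+0 = 0
  1+0 = 1
  0+0 = 0
  1+1 = 0 carry 1
  1+0+1 = 0 carry 1
  0+0+1 = 1
  1+0 = 1
  1+1 = 0 carry 1
  0+1+1 = 0 carry 1
  1+1+1 = 1 carry 1
  0+1+1 = 0 carry 1
  0+0+1 = 1
  1+1 = 0 carry 1
  0+0+1 = 1
  1+1 = 0 carry 1
  1+0+1 = 0 carry 1
  0+0+1 = 1
  1+0 = 1
Sum = 0b11001010100110001000100111010011110; now AND with 0b10001011100010101000000001101000011:
  11001010100110001000100111010011110
& 10001011100010101000000001101000011
= 10001010100010001000000001000000010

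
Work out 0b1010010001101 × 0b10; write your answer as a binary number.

0b10100100011010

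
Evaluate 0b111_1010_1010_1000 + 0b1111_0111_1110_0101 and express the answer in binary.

Add column by column in base 2, right to left:
  0+1 = 1
  0+0 = 0
  0+1 = 1
  1+0 = 1
  0+0 = 0
  1+1 = 0 carry 1
  0+1+1 = 0 carry 1
  1+1+1 = 1 carry 1
  0+1+1 = 0 carry 1
  1+1+1 = 1 carry 1
  0+1+1 = 0 carry 1
  1+0+1 = 0 carry 1
  1+1+1 = 1 carry 1
  1+1+1 = 1 carry 1
  1+1+1 = 1 carry 1
  0+1+1 = 0 carry 1
  final carry 1

0b10111001010001101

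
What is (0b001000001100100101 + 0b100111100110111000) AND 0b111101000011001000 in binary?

Add column by column in base 2, right to left:
  1+0 = 1
  0+0 = 0
  1+0 = 1
  0+1 = 1
  0+1 = 1
  1+1 = 0 carry 1
  0+0+1 = 1
  0+1 = 1
  1+1 = 0 carry 1
  1+0+1 = 0 carry 1
  0+0+1 = 1
  0+1 = 1
  0+1 = 1
  0+1 = 1
  0+1 = 1
  1+0 = 1
  0+0 = 0
  0+1 = 1
Sum = 0b101111110011011101; now AND with 0b111101000011001000:
  101111110011011101
& 111101000011001000
= 101101000011001000

0b101101000011001000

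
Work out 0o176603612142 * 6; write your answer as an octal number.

0o1370426475114

Multiply each base-8 digit by 6, carrying:
  2×6 = 12 → write 4 carry 1
  4×6+1 = 25 → write 1 carry 3
  1×6+3 = 9 → write 1 carry 1
  2×6+1 = 13 → write 5 carry 1
  1×6+1 = 7 → write 7
  6×6 = 36 → write 4 carry 4
  3×6+4 = 22 → write 6 carry 2
  0×6+2 = 2 → write 2
  6×6 = 36 → write 4 carry 4
  6×6+4 = 40 → write 0 carry 5
  7×6+5 = 47 → write 7 carry 5
  1×6+5 = 11 → write 3 carry 1
  remaining carry: 1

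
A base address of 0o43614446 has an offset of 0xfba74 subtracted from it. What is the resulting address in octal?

0o37657262

0xfba74 = 0o3735164 in octal.
Subtract column by column in base 8:
  6-4 → 2
  4-6 → 6 (borrow)
  4-1-1 → 2
  4-5 → 7 (borrow)
  1-3-1 → 5 (borrow)
  6-7-1 → 6 (borrow)
  3-3-1 → 7 (borrow)
  4-0-1 → 3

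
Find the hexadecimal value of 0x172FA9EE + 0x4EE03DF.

Add column by column in base 16, right to left:
  E+F = D carry 1
  E+D+1 = C carry 1
  9+3+1 = D
  A+0 = A
  F+E = D carry 1
  2+E+1 = 1 carry 1
  7+4+1 = C
  1+0 = 1

0x1C1DADCD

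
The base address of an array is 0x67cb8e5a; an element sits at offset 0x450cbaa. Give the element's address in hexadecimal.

0x6c1c5a04

Add column by column in base 16, right to left:
  a+a = 4 carry 1
  5+a+1 = 0 carry 1
  e+b+1 = a carry 1
  8+c+1 = 5 carry 1
  b+0+1 = c
  c+5 = 1 carry 1
  7+4+1 = c
  6+0 = 6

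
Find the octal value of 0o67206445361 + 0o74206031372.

Add column by column in base 8, right to left:
  1+2 = 3
  6+7 = 5 carry 1
  3+3+1 = 7
  5+1 = 6
  4+3 = 7
  4+0 = 4
  6+6 = 4 carry 1
  0+0+1 = 1
  2+2 = 4
  7+4 = 3 carry 1
  6+7+1 = 6 carry 1
  final carry 1

0o163414476753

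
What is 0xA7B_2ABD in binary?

Expand each hex digit to 4 bits: A=1010 7=0111 B=1011 2=0010 A=1010 B=1011 D=1101.

0b1010011110110010101010111101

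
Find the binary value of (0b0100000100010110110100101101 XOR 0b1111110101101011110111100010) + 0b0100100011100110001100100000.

0b10000010101100011001111101111

First 0b0100000100010110110100101101 XOR 0b1111110101101011110111100010 = 0b1011110001111101000011001111.
Add column by column in base 2, right to left:
  1+0 = 1
  1+0 = 1
  1+0 = 1
  1+0 = 1
  0+0 = 0
  0+1 = 1
  1+0 = 1
  1+0 = 1
  0+1 = 1
  0+1 = 1
  0+0 = 0
  0+0 = 0
  1+0 = 1
  0+1 = 1
  1+1 = 0 carry 1
  1+0+1 = 0 carry 1
  1+0+1 = 0 carry 1
  1+1+1 = 1 carry 1
  1+1+1 = 1 carry 1
  0+1+1 = 0 carry 1
  0+0+1 = 1
  0+0 = 0
  1+0 = 1
  1+1 = 0 carry 1
  1+0+1 = 0 carry 1
  1+0+1 = 0 carry 1
  0+1+1 = 0 carry 1
  1+0+1 = 0 carry 1
  final carry 1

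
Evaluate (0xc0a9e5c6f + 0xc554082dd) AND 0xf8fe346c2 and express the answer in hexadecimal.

0x80fc24640

Add column by column in base 16, right to left:
  f+d = c carry 1
  6+d+1 = 4 carry 1
  c+2+1 = f
  5+8 = d
  e+0 = e
  9+4 = d
  a+5 = f
  0+5 = 5
  c+c = 8 carry 1
  final carry 1
Sum = 0x185fdedf4c; now AND with 0xf8fe346c2:
  1&0=0, 8&f=8, 5&8=0, f&f=f, d&e=c, e&3=2, d&4=4, f&6=6, 4&c=4, c&2=0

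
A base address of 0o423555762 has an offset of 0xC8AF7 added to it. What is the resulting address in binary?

0o423555762 = 0b100010011101101101111110010 in binary.
0xC8AF7 = 0b11001000101011110111 in binary.
Add column by column in base 2, right to left:
  0+1 = 1
  1+1 = 0 carry 1
  0+1+1 = 0 carry 1
  0+0+1 = 1
  1+1 = 0 carry 1
  1+1+1 = 1 carry 1
  1+1+1 = 1 carry 1
  1+1+1 = 1 carry 1
  1+0+1 = 0 carry 1
  1+1+1 = 1 carry 1
  0+0+1 = 1
  1+1 = 0 carry 1
  1+0+1 = 0 carry 1
  0+0+1 = 1
  1+0 = 1
  1+1 = 0 carry 1
  0+0+1 = 1
  1+0 = 1
  1+1 = 0 carry 1
  1+1+1 = 1 carry 1
  0+0+1 = 1
  0+0 = 0
  1+0 = 1
  0+0 = 0
  0+0 = 0
  0+0 = 0
  1+0 = 1

0b100010110110110011011101001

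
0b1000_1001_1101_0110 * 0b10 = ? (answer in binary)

0b10001001110101100

Multiply each base-2 digit by 2, carrying:
  0×2 = 0 → write 0
  1×2 = 2 → write 0 carry 1
  1×2+1 = 3 → write 1 carry 1
  0×2+1 = 1 → write 1
  1×2 = 2 → write 0 carry 1
  0×2+1 = 1 → write 1
  1×2 = 2 → write 0 carry 1
  1×2+1 = 3 → write 1 carry 1
  1×2+1 = 3 → write 1 carry 1
  0×2+1 = 1 → write 1
  0×2 = 0 → write 0
  1×2 = 2 → write 0 carry 1
  0×2+1 = 1 → write 1
  0×2 = 0 → write 0
  0×2 = 0 → write 0
  1×2 = 2 → write 0 carry 1
  remaining carry: 1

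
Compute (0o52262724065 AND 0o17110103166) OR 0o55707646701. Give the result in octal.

0o57707746765

0o52262724065 AND 0o17110103166 = 0o12000100064.
Then OR with 0o55707646701.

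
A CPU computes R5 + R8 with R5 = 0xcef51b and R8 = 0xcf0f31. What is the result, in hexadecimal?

Add column by column in base 16, right to left:
  b+1 = c
  1+3 = 4
  5+f = 4 carry 1
  f+0+1 = 0 carry 1
  e+f+1 = e carry 1
  c+c+1 = 9 carry 1
  final carry 1

0x19e044c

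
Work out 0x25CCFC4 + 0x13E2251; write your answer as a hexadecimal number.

0x39AF215

Add column by column in base 16, right to left:
  4+1 = 5
  C+5 = 1 carry 1
  F+2+1 = 2 carry 1
  C+2+1 = F
  C+E = A carry 1
  5+3+1 = 9
  2+1 = 3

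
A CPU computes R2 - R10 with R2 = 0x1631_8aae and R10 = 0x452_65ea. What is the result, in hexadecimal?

Subtract column by column in base 16:
  e-a → 4
  a-e → c (borrow)
  a-5-1 → 4
  8-6 → 2
  1-2 → f (borrow)
  3-5-1 → d (borrow)
  6-4-1 → 1
  1-0 → 1

0x11df24c4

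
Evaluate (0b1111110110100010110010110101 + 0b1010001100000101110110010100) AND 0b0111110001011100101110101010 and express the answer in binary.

0b10000000001000101000001000

Add column by column in base 2, right to left:
  1+0 = 1
  0+0 = 0
  1+1 = 0 carry 1
  0+0+1 = 1
  1+1 = 0 carry 1
  1+0+1 = 0 carry 1
  0+0+1 = 1
  1+1 = 0 carry 1
  0+1+1 = 0 carry 1
  0+0+1 = 1
  1+1 = 0 carry 1
  1+1+1 = 1 carry 1
  0+1+1 = 0 carry 1
  1+0+1 = 0 carry 1
  0+1+1 = 0 carry 1
  0+0+1 = 1
  0+0 = 0
  1+0 = 1
  0+0 = 0
  1+0 = 1
  1+1 = 0 carry 1
  0+1+1 = 0 carry 1
  1+0+1 = 0 carry 1
  1+0+1 = 0 carry 1
  1+0+1 = 0 carry 1
  1+1+1 = 1 carry 1
  1+0+1 = 0 carry 1
  1+1+1 = 1 carry 1
  final carry 1
Sum = 0b11010000010101000101001001001; now AND with 0b0111110001011100101110101010:
  11010000010101000101001001001
& 00111110001011100101110101010
= 00010000000001000101000001000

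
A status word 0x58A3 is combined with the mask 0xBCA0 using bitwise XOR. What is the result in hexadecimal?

XOR each hex digit independently (no carries):
  5^B=E, 8^C=4, A^A=0, 3^0=3

0xE403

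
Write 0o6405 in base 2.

Each octal digit is 3 bits: 6=110 4=100 0=000 5=101.

0b110100000101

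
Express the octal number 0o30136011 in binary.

Each octal digit is 3 bits: 3=011 0=000 1=001 3=011 6=110 0=000 1=001 1=001.

0b11000001011110000001001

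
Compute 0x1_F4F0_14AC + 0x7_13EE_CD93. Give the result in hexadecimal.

0x908DEE23F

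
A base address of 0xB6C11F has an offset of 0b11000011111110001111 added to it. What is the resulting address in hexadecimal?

0xC300AE

0b11000011111110001111 = 0xC3F8F in hexadecimal.
Add column by column in base 16, right to left:
  F+F = E carry 1
  1+8+1 = A
  1+F = 0 carry 1
  C+3+1 = 0 carry 1
  6+C+1 = 3 carry 1
  B+0+1 = C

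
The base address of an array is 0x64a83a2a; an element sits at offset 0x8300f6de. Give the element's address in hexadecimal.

Add column by column in base 16, right to left:
  a+e = 8 carry 1
  2+d+1 = 0 carry 1
  a+6+1 = 1 carry 1
  3+f+1 = 3 carry 1
  8+0+1 = 9
  a+0 = a
  4+3 = 7
  6+8 = e

0xe7a93108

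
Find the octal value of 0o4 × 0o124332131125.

0o521550544524

Multiply each base-8 digit by 4, carrying:
  5×4 = 20 → write 4 carry 2
  2×4+2 = 10 → write 2 carry 1
  1×4+1 = 5 → write 5
  1×4 = 4 → write 4
  3×4 = 12 → write 4 carry 1
  1×4+1 = 5 → write 5
  2×4 = 8 → write 0 carry 1
  3×4+1 = 13 → write 5 carry 1
  3×4+1 = 13 → write 5 carry 1
  4×4+1 = 17 → write 1 carry 2
  2×4+2 = 10 → write 2 carry 1
  1×4+1 = 5 → write 5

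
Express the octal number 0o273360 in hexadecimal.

0x176f0

Each octal digit is 3 bits: 2=010 7=111 3=011 3=011 6=110 0=000.
Group the bits into nibbles: 0001 0111 0110 1111 0000 → 176f0.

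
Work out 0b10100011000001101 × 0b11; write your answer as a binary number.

0b111101001000100111

Multiply each base-2 digit by 3, carrying:
  1×3 = 3 → write 1 carry 1
  0×3+1 = 1 → write 1
  1×3 = 3 → write 1 carry 1
  1×3+1 = 4 → write 0 carry 2
  0×3+2 = 2 → write 0 carry 1
  0×3+1 = 1 → write 1
  0×3 = 0 → write 0
  0×3 = 0 → write 0
  0×3 = 0 → write 0
  1×3 = 3 → write 1 carry 1
  1×3+1 = 4 → write 0 carry 2
  0×3+2 = 2 → write 0 carry 1
  0×3+1 = 1 → write 1
  0×3 = 0 → write 0
  1×3 = 3 → write 1 carry 1
  0×3+1 = 1 → write 1
  1×3 = 3 → write 1 carry 1
  remaining carry: 1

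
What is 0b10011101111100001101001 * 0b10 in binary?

Multiply each base-2 digit by 2, carrying:
  1×2 = 2 → write 0 carry 1
  0×2+1 = 1 → write 1
  0×2 = 0 → write 0
  1×2 = 2 → write 0 carry 1
  0×2+1 = 1 → write 1
  1×2 = 2 → write 0 carry 1
  1×2+1 = 3 → write 1 carry 1
  0×2+1 = 1 → write 1
  0×2 = 0 → write 0
  0×2 = 0 → write 0
  0×2 = 0 → write 0
  1×2 = 2 → write 0 carry 1
  1×2+1 = 3 → write 1 carry 1
  1×2+1 = 3 → write 1 carry 1
  1×2+1 = 3 → write 1 carry 1
  1×2+1 = 3 → write 1 carry 1
  0×2+1 = 1 → write 1
  1×2 = 2 → write 0 carry 1
  1×2+1 = 3 → write 1 carry 1
  1×2+1 = 3 → write 1 carry 1
  0×2+1 = 1 → write 1
  0×2 = 0 → write 0
  1×2 = 2 → write 0 carry 1
  remaining carry: 1

0b100111011111000011010010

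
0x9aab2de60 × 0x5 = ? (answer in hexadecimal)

0x30557e57e0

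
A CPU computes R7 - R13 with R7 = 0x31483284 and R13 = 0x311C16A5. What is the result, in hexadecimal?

Subtract column by column in base 16:
  4-5 → F (borrow)
  8-A-1 → D (borrow)
  2-6-1 → B (borrow)
  3-1-1 → 1
  8-C → C (borrow)
  4-1-1 → 2
  1-1 → 0
  3-3 → 0

0x2C1BDF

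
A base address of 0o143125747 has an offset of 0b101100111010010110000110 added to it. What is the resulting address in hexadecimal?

0x240516D

0o143125747 = 0x18CABE7 in hexadecimal.
0b101100111010010110000110 = 0xB3A586 in hexadecimal.
Add column by column in base 16, right to left:
  7+6 = D
  E+8 = 6 carry 1
  B+5+1 = 1 carry 1
  A+A+1 = 5 carry 1
  C+3+1 = 0 carry 1
  8+B+1 = 4 carry 1
  1+0+1 = 2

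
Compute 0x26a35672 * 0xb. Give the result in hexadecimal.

Multiply each base-16 digit by 11, carrying:
  2×11 = 22 → write 6 carry 1
  7×11+1 = 78 → write e carry 4
  6×11+4 = 70 → write 6 carry 4
  5×11+4 = 59 → write b carry 3
  3×11+3 = 36 → write 4 carry 2
  a×11+2 = 112 → write 0 carry 7
  6×11+7 = 73 → write 9 carry 4
  2×11+4 = 26 → write a carry 1
  remaining carry: 1

0x1a904b6e6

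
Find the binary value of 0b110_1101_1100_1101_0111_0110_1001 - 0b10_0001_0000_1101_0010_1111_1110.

0b100110011000000010001101011

Subtract column by column in base 2:
  1-0 → 1
  0-1 → 1 (borrow)
  0-1-1 → 0 (borrow)
  1-1-1 → 1 (borrow)
  0-1-1 → 0 (borrow)
  1-1-1 → 1 (borrow)
  1-1-1 → 1 (borrow)
  0-1-1 → 0 (borrow)
  1-0-1 → 0
  1-1 → 0
  1-0 → 1
  0-0 → 0
  1-1 → 0
  0-0 → 0
  1-1 → 0
  1-1 → 0
  0-0 → 0
  0-0 → 0
  1-0 → 1
  1-0 → 1
  1-1 → 0
  0-0 → 0
  1-0 → 1
  1-0 → 1
  0-0 → 0
  1-1 → 0
  1-0 → 1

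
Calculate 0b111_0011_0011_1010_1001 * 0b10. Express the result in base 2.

Multiply each base-2 digit by 2, carrying:
  1×2 = 2 → write 0 carry 1
  0×2+1 = 1 → write 1
  0×2 = 0 → write 0
  1×2 = 2 → write 0 carry 1
  0×2+1 = 1 → write 1
  1×2 = 2 → write 0 carry 1
  0×2+1 = 1 → write 1
  1×2 = 2 → write 0 carry 1
  1×2+1 = 3 → write 1 carry 1
  1×2+1 = 3 → write 1 carry 1
  0×2+1 = 1 → write 1
  0×2 = 0 → write 0
  1×2 = 2 → write 0 carry 1
  1×2+1 = 3 → write 1 carry 1
  0×2+1 = 1 → write 1
  0×2 = 0 → write 0
  1×2 = 2 → write 0 carry 1
  1×2+1 = 3 → write 1 carry 1
  1×2+1 = 3 → write 1 carry 1
  remaining carry: 1

0b11100110011101010010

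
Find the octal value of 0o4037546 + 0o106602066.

0o112641634

Add column by column in base 8, right to left:
  6+6 = 4 carry 1
  4+6+1 = 3 carry 1
  5+0+1 = 6
  7+2 = 1 carry 1
  3+0+1 = 4
  0+6 = 6
  4+6 = 2 carry 1
  0+0+1 = 1
  0+1 = 1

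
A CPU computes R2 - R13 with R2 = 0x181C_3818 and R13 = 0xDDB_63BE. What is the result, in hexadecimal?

0xA40D45A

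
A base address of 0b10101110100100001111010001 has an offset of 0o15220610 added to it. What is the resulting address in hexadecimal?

0x2EF6559

0b10101110100100001111010001 = 0x2BA43D1 in hexadecimal.
0o15220610 = 0x352188 in hexadecimal.
Add column by column in base 16, right to left:
  1+8 = 9
  D+8 = 5 carry 1
  3+1+1 = 5
  4+2 = 6
  A+5 = F
  B+3 = E
  2+0 = 2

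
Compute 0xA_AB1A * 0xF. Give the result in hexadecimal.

Multiply each base-16 digit by 15, carrying:
  A×15 = 150 → write 6 carry 9
  1×15+9 = 24 → write 8 carry 1
  B×15+1 = 166 → write 6 carry 10
  A×15+10 = 160 → write 0 carry 10
  A×15+10 = 160 → write 0 carry 10
  remaining carry: A

0xA00686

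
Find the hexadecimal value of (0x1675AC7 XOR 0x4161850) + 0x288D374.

First 0x1675AC7 XOR 0x4161850 = 0x5714297.
Add column by column in base 16, right to left:
  7+4 = B
  9+7 = 0 carry 1
  2+3+1 = 6
  4+D = 1 carry 1
  1+8+1 = A
  7+8 = F
  5+2 = 7

0x7FA160B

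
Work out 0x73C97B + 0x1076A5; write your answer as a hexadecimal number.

0x844020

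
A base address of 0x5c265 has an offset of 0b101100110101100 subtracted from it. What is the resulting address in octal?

0o1264271

0x5c265 = 0o1341145 in octal.
0b101100110101100 = 0o54654 in octal.
Subtract column by column in base 8:
  5-4 → 1
  4-5 → 7 (borrow)
  1-6-1 → 2 (borrow)
  1-4-1 → 4 (borrow)
  4-5-1 → 6 (borrow)
  3-0-1 → 2
  1-0 → 1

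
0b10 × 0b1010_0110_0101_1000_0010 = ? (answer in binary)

0b101001100101100000100

Multiply each base-2 digit by 2, carrying:
  0×2 = 0 → write 0
  1×2 = 2 → write 0 carry 1
  0×2+1 = 1 → write 1
  0×2 = 0 → write 0
  0×2 = 0 → write 0
  0×2 = 0 → write 0
  0×2 = 0 → write 0
  1×2 = 2 → write 0 carry 1
  1×2+1 = 3 → write 1 carry 1
  0×2+1 = 1 → write 1
  1×2 = 2 → write 0 carry 1
  0×2+1 = 1 → write 1
  0×2 = 0 → write 0
  1×2 = 2 → write 0 carry 1
  1×2+1 = 3 → write 1 carry 1
  0×2+1 = 1 → write 1
  0×2 = 0 → write 0
  1×2 = 2 → write 0 carry 1
  0×2+1 = 1 → write 1
  1×2 = 2 → write 0 carry 1
  remaining carry: 1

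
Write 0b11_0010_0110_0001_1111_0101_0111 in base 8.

0o311417527

Group the bits in threes: 011 001 001 100 001 111 101 010 111 → 311417527.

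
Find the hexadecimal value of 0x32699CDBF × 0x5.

Multiply each base-16 digit by 5, carrying:
  F×5 = 75 → write B carry 4
  B×5+4 = 59 → write B carry 3
  D×5+3 = 68 → write 4 carry 4
  C×5+4 = 64 → write 0 carry 4
  9×5+4 = 49 → write 1 carry 3
  9×5+3 = 48 → write 0 carry 3
  6×5+3 = 33 → write 1 carry 2
  2×5+2 = 12 → write C
  3×5 = 15 → write F

0xFC10104BB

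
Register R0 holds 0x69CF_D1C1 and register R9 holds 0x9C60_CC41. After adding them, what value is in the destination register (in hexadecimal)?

Add column by column in base 16, right to left:
  1+1 = 2
  C+4 = 0 carry 1
  1+C+1 = E
  D+C = 9 carry 1
  F+0+1 = 0 carry 1
  C+6+1 = 3 carry 1
  9+C+1 = 6 carry 1
  6+9+1 = 0 carry 1
  final carry 1

0x106309E02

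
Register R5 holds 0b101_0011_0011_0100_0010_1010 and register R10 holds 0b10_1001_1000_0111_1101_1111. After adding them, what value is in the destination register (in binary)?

Add column by column in base 2, right to left:
  0+1 = 1
  1+1 = 0 carry 1
  0+1+1 = 0 carry 1
  1+1+1 = 1 carry 1
  0+1+1 = 0 carry 1
  1+0+1 = 0 carry 1
  0+1+1 = 0 carry 1
  0+1+1 = 0 carry 1
  0+1+1 = 0 carry 1
  0+1+1 = 0 carry 1
  1+1+1 = 1 carry 1
  0+0+1 = 1
  1+0 = 1
  1+0 = 1
  0+0 = 0
  0+1 = 1
  1+1 = 0 carry 1
  1+0+1 = 0 carry 1
  0+0+1 = 1
  0+1 = 1
  1+0 = 1
  0+1 = 1
  1+0 = 1

0b11111001011110000001001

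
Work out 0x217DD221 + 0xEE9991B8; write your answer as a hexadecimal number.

0x1101763D9

Add column by column in base 16, right to left:
  1+8 = 9
  2+B = D
  2+1 = 3
  D+9 = 6 carry 1
  D+9+1 = 7 carry 1
  7+9+1 = 1 carry 1
  1+E+1 = 0 carry 1
  2+E+1 = 1 carry 1
  final carry 1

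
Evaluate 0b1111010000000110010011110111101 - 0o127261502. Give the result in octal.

0o17051342173

0b1111010000000110010011110111101 = 0o17200623675 in octal.
Subtract column by column in base 8:
  5-2 → 3
  7-0 → 7
  6-5 → 1
  3-1 → 2
  2-6 → 4 (borrow)
  6-2-1 → 3
  0-7 → 1 (borrow)
  0-2-1 → 5 (borrow)
  2-1-1 → 0
  7-0 → 7
  1-0 → 1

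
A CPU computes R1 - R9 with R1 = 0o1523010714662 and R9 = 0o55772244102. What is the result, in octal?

0o1445016450560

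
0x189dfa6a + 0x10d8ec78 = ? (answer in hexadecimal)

Add column by column in base 16, right to left:
  a+8 = 2 carry 1
  6+7+1 = e
  a+c = 6 carry 1
  f+e+1 = e carry 1
  d+8+1 = 6 carry 1
  9+d+1 = 7 carry 1
  8+0+1 = 9
  1+1 = 2

0x2976e6e2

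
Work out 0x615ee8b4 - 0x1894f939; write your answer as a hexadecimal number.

Subtract column by column in base 16:
  4-9 → b (borrow)
  b-3-1 → 7
  8-9 → f (borrow)
  e-f-1 → e (borrow)
  e-4-1 → 9
  5-9 → c (borrow)
  1-8-1 → 8 (borrow)
  6-1-1 → 4

0x48c9ef7b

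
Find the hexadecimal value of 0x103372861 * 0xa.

0xa202793ca

Multiply each base-16 digit by 10, carrying:
  1×10 = 10 → write a
  6×10 = 60 → write c carry 3
  8×10+3 = 83 → write 3 carry 5
  2×10+5 = 25 → write 9 carry 1
  7×10+1 = 71 → write 7 carry 4
  3×10+4 = 34 → write 2 carry 2
  3×10+2 = 32 → write 0 carry 2
  0×10+2 = 2 → write 2
  1×10 = 10 → write a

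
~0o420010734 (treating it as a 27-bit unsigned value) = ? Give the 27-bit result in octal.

0o357767043

Each oct digit d becomes 7−d:
  4→3, 2→5, 0→7, 0→7, 1→6, 0→7, 7→0, 3→4, 4→3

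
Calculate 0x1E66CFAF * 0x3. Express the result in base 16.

Multiply each base-16 digit by 3, carrying:
  F×3 = 45 → write D carry 2
  A×3+2 = 32 → write 0 carry 2
  F×3+2 = 47 → write F carry 2
  C×3+2 = 38 → write 6 carry 2
  6×3+2 = 20 → write 4 carry 1
  6×3+1 = 19 → write 3 carry 1
  E×3+1 = 43 → write B carry 2
  1×3+2 = 5 → write 5

0x5B346F0D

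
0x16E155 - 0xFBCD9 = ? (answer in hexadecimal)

0x7247C

Subtract column by column in base 16:
  5-9 → C (borrow)
  5-D-1 → 7 (borrow)
  1-C-1 → 4 (borrow)
  E-B-1 → 2
  6-F → 7 (borrow)
  1-0-1 → 0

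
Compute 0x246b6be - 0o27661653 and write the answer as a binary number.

0x246b6be = 0b10010001101011011010111110 in binary.
0o27661653 = 0b10111110110001110101011 in binary.
Subtract column by column in base 2:
  0-1 → 1 (borrow)
  1-1-1 → 1 (borrow)
  1-0-1 → 0
  1-1 → 0
  1-0 → 1
  1-1 → 0
  0-0 → 0
  1-1 → 0
  0-1 → 1 (borrow)
  1-1-1 → 1 (borrow)
  1-0-1 → 0
  0-0 → 0
  1-0 → 1
  1-1 → 0
  0-1 → 1 (borrow)
  1-0-1 → 0
  0-1 → 1 (borrow)
  1-1-1 → 1 (borrow)
  1-1-1 → 1 (borrow)
  0-1-1 → 0 (borrow)
  0-1-1 → 0 (borrow)
  0-0-1 → 1 (borrow)
  1-1-1 → 1 (borrow)
  0-0-1 → 1 (borrow)
  0-0-1 → 1 (borrow)
  1-0-1 → 0

0b1111001110101001100010011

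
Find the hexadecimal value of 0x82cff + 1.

0x82d00

The trailing 2 digits are F (max in base 16), so adding 1 cascades: they roll to 0 and the next digit up increments.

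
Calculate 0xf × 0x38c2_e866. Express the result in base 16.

0x3536b9dfa

Multiply each base-16 digit by 15, carrying:
  6×15 = 90 → write a carry 5
  6×15+5 = 95 → write f carry 5
  8×15+5 = 125 → write d carry 7
  e×15+7 = 217 → write 9 carry 13
  2×15+13 = 43 → write b carry 2
  c×15+2 = 182 → write 6 carry 11
  8×15+11 = 131 → write 3 carry 8
  3×15+8 = 53 → write 5 carry 3
  remaining carry: 3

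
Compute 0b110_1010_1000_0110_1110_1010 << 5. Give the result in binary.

0b1101010100001101110101000000

Left shift by 5: append 5 zero bits.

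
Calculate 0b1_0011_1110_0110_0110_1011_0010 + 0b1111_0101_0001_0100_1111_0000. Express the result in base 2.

0b10001100110111101110100010

Add column by column in base 2, right to left:
  0+0 = 0
  1+0 = 1
  0+0 = 0
  0+0 = 0
  1+1 = 0 carry 1
  1+1+1 = 1 carry 1
  0+1+1 = 0 carry 1
  1+1+1 = 1 carry 1
  0+0+1 = 1
  1+0 = 1
  1+1 = 0 carry 1
  0+0+1 = 1
  0+1 = 1
  1+0 = 1
  1+0 = 1
  0+0 = 0
  0+1 = 1
  1+0 = 1
  1+1 = 0 carry 1
  1+0+1 = 0 carry 1
  1+1+1 = 1 carry 1
  1+1+1 = 1 carry 1
  0+1+1 = 0 carry 1
  0+1+1 = 0 carry 1
  1+0+1 = 0 carry 1
  final carry 1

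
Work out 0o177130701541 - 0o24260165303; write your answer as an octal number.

Subtract column by column in base 8:
  1-3 → 6 (borrow)
  4-0-1 → 3
  5-3 → 2
  1-5 → 4 (borrow)
  0-6-1 → 1 (borrow)
  7-1-1 → 5
  0-0 → 0
  3-6 → 5 (borrow)
  1-2-1 → 6 (borrow)
  7-4-1 → 2
  7-2 → 5
  1-0 → 1

0o152650514236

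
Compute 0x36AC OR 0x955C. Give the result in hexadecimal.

0xB7FC

OR each hex digit independently (no carries):
  3|9=B, 6|5=7, A|5=F, C|C=C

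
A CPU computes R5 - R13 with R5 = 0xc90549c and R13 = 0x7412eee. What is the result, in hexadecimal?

Subtract column by column in base 16:
  c-e → e (borrow)
  9-e-1 → a (borrow)
  4-e-1 → 5 (borrow)
  5-2-1 → 2
  0-1 → f (borrow)
  9-4-1 → 4
  c-7 → 5

0x54f25ae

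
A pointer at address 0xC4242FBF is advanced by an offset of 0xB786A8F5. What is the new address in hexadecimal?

0x17BAAD8B4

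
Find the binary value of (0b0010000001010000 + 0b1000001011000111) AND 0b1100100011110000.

0b1000000000010000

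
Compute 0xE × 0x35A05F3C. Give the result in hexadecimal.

0x2EEC53548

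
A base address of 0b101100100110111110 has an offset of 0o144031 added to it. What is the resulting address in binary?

0b111001000111010111

0o144031 = 0b1100100000011001 in binary.
Add column by column in base 2, right to left:
  0+1 = 1
  1+0 = 1
  1+0 = 1
  1+1 = 0 carry 1
  1+1+1 = 1 carry 1
  1+0+1 = 0 carry 1
  0+0+1 = 1
  1+0 = 1
  1+0 = 1
  0+0 = 0
  0+0 = 0
  1+1 = 0 carry 1
  0+0+1 = 1
  0+0 = 0
  1+1 = 0 carry 1
  1+1+1 = 1 carry 1
  0+0+1 = 1
  1+0 = 1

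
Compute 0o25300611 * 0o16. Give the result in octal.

0o453212576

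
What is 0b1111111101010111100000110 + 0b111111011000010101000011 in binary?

Add column by column in base 2, right to left:
  0+1 = 1
  1+1 = 0 carry 1
  1+0+1 = 0 carry 1
  0+0+1 = 1
  0+0 = 0
  0+0 = 0
  0+1 = 1
  0+0 = 0
  1+1 = 0 carry 1
  1+0+1 = 0 carry 1
  1+1+1 = 1 carry 1
  1+0+1 = 0 carry 1
  0+0+1 = 1
  1+0 = 1
  0+0 = 0
  1+1 = 0 carry 1
  0+1+1 = 0 carry 1
  1+0+1 = 0 carry 1
  1+1+1 = 1 carry 1
  1+1+1 = 1 carry 1
  1+1+1 = 1 carry 1
  1+1+1 = 1 carry 1
  1+1+1 = 1 carry 1
  1+1+1 = 1 carry 1
  1+0+1 = 0 carry 1
  final carry 1

0b10111111000011010001001001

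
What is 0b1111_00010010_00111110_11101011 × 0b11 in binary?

0b101101001101101011110011000001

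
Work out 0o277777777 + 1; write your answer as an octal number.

0o300000000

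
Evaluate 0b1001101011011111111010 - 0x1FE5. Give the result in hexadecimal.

0b1001101011011111111010 = 0x26B7FA in hexadecimal.
Subtract column by column in base 16:
  A-5 → 5
  F-E → 1
  7-F → 8 (borrow)
  B-1-1 → 9
  6-0 → 6
  2-0 → 2

0x269815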